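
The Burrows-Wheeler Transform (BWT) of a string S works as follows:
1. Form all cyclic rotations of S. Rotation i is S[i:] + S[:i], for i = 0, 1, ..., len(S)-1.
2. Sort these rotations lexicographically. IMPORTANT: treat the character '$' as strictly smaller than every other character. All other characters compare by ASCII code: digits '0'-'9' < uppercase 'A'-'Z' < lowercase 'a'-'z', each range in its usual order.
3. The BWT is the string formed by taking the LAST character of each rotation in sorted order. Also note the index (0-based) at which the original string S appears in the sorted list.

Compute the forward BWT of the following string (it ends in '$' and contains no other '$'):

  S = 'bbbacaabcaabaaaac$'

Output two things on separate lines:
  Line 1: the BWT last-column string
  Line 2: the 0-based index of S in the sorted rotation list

All 18 rotations (rotation i = S[i:]+S[:i]):
  rot[0] = bbbacaabcaabaaaac$
  rot[1] = bbacaabcaabaaaac$b
  rot[2] = bacaabcaabaaaac$bb
  rot[3] = acaabcaabaaaac$bbb
  rot[4] = caabcaabaaaac$bbba
  rot[5] = aabcaabaaaac$bbbac
  rot[6] = abcaabaaaac$bbbaca
  rot[7] = bcaabaaaac$bbbacaa
  rot[8] = caabaaaac$bbbacaab
  rot[9] = aabaaaac$bbbacaabc
  rot[10] = abaaaac$bbbacaabca
  rot[11] = baaaac$bbbacaabcaa
  rot[12] = aaaac$bbbacaabcaab
  rot[13] = aaac$bbbacaabcaaba
  rot[14] = aac$bbbacaabcaabaa
  rot[15] = ac$bbbacaabcaabaaa
  rot[16] = c$bbbacaabcaabaaaa
  rot[17] = $bbbacaabcaabaaaac
Sorted (with $ < everything):
  sorted[0] = $bbbacaabcaabaaaac  (last char: 'c')
  sorted[1] = aaaac$bbbacaabcaab  (last char: 'b')
  sorted[2] = aaac$bbbacaabcaaba  (last char: 'a')
  sorted[3] = aabaaaac$bbbacaabc  (last char: 'c')
  sorted[4] = aabcaabaaaac$bbbac  (last char: 'c')
  sorted[5] = aac$bbbacaabcaabaa  (last char: 'a')
  sorted[6] = abaaaac$bbbacaabca  (last char: 'a')
  sorted[7] = abcaabaaaac$bbbaca  (last char: 'a')
  sorted[8] = ac$bbbacaabcaabaaa  (last char: 'a')
  sorted[9] = acaabcaabaaaac$bbb  (last char: 'b')
  sorted[10] = baaaac$bbbacaabcaa  (last char: 'a')
  sorted[11] = bacaabcaabaaaac$bb  (last char: 'b')
  sorted[12] = bbacaabcaabaaaac$b  (last char: 'b')
  sorted[13] = bbbacaabcaabaaaac$  (last char: '$')
  sorted[14] = bcaabaaaac$bbbacaa  (last char: 'a')
  sorted[15] = c$bbbacaabcaabaaaa  (last char: 'a')
  sorted[16] = caabaaaac$bbbacaab  (last char: 'b')
  sorted[17] = caabcaabaaaac$bbba  (last char: 'a')
Last column: cbaccaaaababb$aaba
Original string S is at sorted index 13

Answer: cbaccaaaababb$aaba
13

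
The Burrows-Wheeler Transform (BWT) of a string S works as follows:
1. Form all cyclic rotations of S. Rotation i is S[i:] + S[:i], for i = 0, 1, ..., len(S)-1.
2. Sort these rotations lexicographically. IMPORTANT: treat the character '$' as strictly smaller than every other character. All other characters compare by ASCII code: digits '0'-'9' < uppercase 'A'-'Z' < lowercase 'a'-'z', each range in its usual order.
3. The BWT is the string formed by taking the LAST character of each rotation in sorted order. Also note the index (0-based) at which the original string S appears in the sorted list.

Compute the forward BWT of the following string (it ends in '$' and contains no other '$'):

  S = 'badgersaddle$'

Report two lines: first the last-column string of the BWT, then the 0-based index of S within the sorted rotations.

Answer: esb$aadlgdder
3

Derivation:
All 13 rotations (rotation i = S[i:]+S[:i]):
  rot[0] = badgersaddle$
  rot[1] = adgersaddle$b
  rot[2] = dgersaddle$ba
  rot[3] = gersaddle$bad
  rot[4] = ersaddle$badg
  rot[5] = rsaddle$badge
  rot[6] = saddle$badger
  rot[7] = addle$badgers
  rot[8] = ddle$badgersa
  rot[9] = dle$badgersad
  rot[10] = le$badgersadd
  rot[11] = e$badgersaddl
  rot[12] = $badgersaddle
Sorted (with $ < everything):
  sorted[0] = $badgersaddle  (last char: 'e')
  sorted[1] = addle$badgers  (last char: 's')
  sorted[2] = adgersaddle$b  (last char: 'b')
  sorted[3] = badgersaddle$  (last char: '$')
  sorted[4] = ddle$badgersa  (last char: 'a')
  sorted[5] = dgersaddle$ba  (last char: 'a')
  sorted[6] = dle$badgersad  (last char: 'd')
  sorted[7] = e$badgersaddl  (last char: 'l')
  sorted[8] = ersaddle$badg  (last char: 'g')
  sorted[9] = gersaddle$bad  (last char: 'd')
  sorted[10] = le$badgersadd  (last char: 'd')
  sorted[11] = rsaddle$badge  (last char: 'e')
  sorted[12] = saddle$badger  (last char: 'r')
Last column: esb$aadlgdder
Original string S is at sorted index 3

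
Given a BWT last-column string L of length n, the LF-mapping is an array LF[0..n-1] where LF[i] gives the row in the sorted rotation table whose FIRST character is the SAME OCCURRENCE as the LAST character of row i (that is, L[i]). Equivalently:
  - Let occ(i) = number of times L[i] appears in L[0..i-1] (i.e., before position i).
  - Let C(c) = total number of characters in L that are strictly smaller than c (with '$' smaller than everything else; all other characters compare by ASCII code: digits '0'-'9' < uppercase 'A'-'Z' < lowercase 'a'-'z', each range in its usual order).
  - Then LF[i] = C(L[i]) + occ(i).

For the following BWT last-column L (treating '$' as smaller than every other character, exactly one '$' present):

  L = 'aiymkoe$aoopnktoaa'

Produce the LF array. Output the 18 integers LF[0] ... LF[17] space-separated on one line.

Answer: 1 6 17 9 7 11 5 0 2 12 13 15 10 8 16 14 3 4

Derivation:
Char counts: '$':1, 'a':4, 'e':1, 'i':1, 'k':2, 'm':1, 'n':1, 'o':4, 'p':1, 't':1, 'y':1
C (first-col start): C('$')=0, C('a')=1, C('e')=5, C('i')=6, C('k')=7, C('m')=9, C('n')=10, C('o')=11, C('p')=15, C('t')=16, C('y')=17
L[0]='a': occ=0, LF[0]=C('a')+0=1+0=1
L[1]='i': occ=0, LF[1]=C('i')+0=6+0=6
L[2]='y': occ=0, LF[2]=C('y')+0=17+0=17
L[3]='m': occ=0, LF[3]=C('m')+0=9+0=9
L[4]='k': occ=0, LF[4]=C('k')+0=7+0=7
L[5]='o': occ=0, LF[5]=C('o')+0=11+0=11
L[6]='e': occ=0, LF[6]=C('e')+0=5+0=5
L[7]='$': occ=0, LF[7]=C('$')+0=0+0=0
L[8]='a': occ=1, LF[8]=C('a')+1=1+1=2
L[9]='o': occ=1, LF[9]=C('o')+1=11+1=12
L[10]='o': occ=2, LF[10]=C('o')+2=11+2=13
L[11]='p': occ=0, LF[11]=C('p')+0=15+0=15
L[12]='n': occ=0, LF[12]=C('n')+0=10+0=10
L[13]='k': occ=1, LF[13]=C('k')+1=7+1=8
L[14]='t': occ=0, LF[14]=C('t')+0=16+0=16
L[15]='o': occ=3, LF[15]=C('o')+3=11+3=14
L[16]='a': occ=2, LF[16]=C('a')+2=1+2=3
L[17]='a': occ=3, LF[17]=C('a')+3=1+3=4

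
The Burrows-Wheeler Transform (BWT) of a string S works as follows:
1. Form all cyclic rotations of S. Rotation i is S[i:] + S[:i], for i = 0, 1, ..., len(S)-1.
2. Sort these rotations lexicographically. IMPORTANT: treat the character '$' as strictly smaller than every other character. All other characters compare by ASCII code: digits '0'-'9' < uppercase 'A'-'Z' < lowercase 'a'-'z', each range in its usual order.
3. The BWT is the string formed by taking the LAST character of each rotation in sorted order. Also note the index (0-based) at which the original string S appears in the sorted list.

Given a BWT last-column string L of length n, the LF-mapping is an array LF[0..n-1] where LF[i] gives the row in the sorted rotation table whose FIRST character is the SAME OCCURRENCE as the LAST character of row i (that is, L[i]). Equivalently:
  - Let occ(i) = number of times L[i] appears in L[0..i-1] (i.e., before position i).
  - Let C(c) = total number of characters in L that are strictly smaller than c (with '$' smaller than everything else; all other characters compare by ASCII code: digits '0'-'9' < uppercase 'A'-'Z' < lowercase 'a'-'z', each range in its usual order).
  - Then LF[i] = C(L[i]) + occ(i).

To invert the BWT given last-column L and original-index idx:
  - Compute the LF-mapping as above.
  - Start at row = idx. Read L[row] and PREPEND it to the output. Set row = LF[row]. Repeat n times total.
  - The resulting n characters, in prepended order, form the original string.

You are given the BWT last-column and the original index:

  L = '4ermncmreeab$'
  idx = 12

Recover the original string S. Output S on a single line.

LF mapping: 1 5 11 8 10 4 9 12 6 7 2 3 0
Walk LF starting at row 12, prepending L[row]:
  step 1: row=12, L[12]='$', prepend. Next row=LF[12]=0
  step 2: row=0, L[0]='4', prepend. Next row=LF[0]=1
  step 3: row=1, L[1]='e', prepend. Next row=LF[1]=5
  step 4: row=5, L[5]='c', prepend. Next row=LF[5]=4
  step 5: row=4, L[4]='n', prepend. Next row=LF[4]=10
  step 6: row=10, L[10]='a', prepend. Next row=LF[10]=2
  step 7: row=2, L[2]='r', prepend. Next row=LF[2]=11
  step 8: row=11, L[11]='b', prepend. Next row=LF[11]=3
  step 9: row=3, L[3]='m', prepend. Next row=LF[3]=8
  step 10: row=8, L[8]='e', prepend. Next row=LF[8]=6
  step 11: row=6, L[6]='m', prepend. Next row=LF[6]=9
  step 12: row=9, L[9]='e', prepend. Next row=LF[9]=7
  step 13: row=7, L[7]='r', prepend. Next row=LF[7]=12
Reversed output: remembrance4$

Answer: remembrance4$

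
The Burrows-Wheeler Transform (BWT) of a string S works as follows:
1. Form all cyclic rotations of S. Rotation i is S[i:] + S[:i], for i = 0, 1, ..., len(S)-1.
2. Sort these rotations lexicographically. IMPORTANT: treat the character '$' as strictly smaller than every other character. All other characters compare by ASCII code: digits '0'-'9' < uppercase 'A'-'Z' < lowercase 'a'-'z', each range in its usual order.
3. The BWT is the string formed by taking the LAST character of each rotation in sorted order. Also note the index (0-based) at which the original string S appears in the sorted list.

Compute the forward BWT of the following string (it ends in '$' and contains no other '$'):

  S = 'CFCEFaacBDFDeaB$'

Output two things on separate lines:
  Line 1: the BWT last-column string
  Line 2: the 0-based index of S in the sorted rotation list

Answer: BacF$BFCCDEeFaaD
4

Derivation:
All 16 rotations (rotation i = S[i:]+S[:i]):
  rot[0] = CFCEFaacBDFDeaB$
  rot[1] = FCEFaacBDFDeaB$C
  rot[2] = CEFaacBDFDeaB$CF
  rot[3] = EFaacBDFDeaB$CFC
  rot[4] = FaacBDFDeaB$CFCE
  rot[5] = aacBDFDeaB$CFCEF
  rot[6] = acBDFDeaB$CFCEFa
  rot[7] = cBDFDeaB$CFCEFaa
  rot[8] = BDFDeaB$CFCEFaac
  rot[9] = DFDeaB$CFCEFaacB
  rot[10] = FDeaB$CFCEFaacBD
  rot[11] = DeaB$CFCEFaacBDF
  rot[12] = eaB$CFCEFaacBDFD
  rot[13] = aB$CFCEFaacBDFDe
  rot[14] = B$CFCEFaacBDFDea
  rot[15] = $CFCEFaacBDFDeaB
Sorted (with $ < everything):
  sorted[0] = $CFCEFaacBDFDeaB  (last char: 'B')
  sorted[1] = B$CFCEFaacBDFDea  (last char: 'a')
  sorted[2] = BDFDeaB$CFCEFaac  (last char: 'c')
  sorted[3] = CEFaacBDFDeaB$CF  (last char: 'F')
  sorted[4] = CFCEFaacBDFDeaB$  (last char: '$')
  sorted[5] = DFDeaB$CFCEFaacB  (last char: 'B')
  sorted[6] = DeaB$CFCEFaacBDF  (last char: 'F')
  sorted[7] = EFaacBDFDeaB$CFC  (last char: 'C')
  sorted[8] = FCEFaacBDFDeaB$C  (last char: 'C')
  sorted[9] = FDeaB$CFCEFaacBD  (last char: 'D')
  sorted[10] = FaacBDFDeaB$CFCE  (last char: 'E')
  sorted[11] = aB$CFCEFaacBDFDe  (last char: 'e')
  sorted[12] = aacBDFDeaB$CFCEF  (last char: 'F')
  sorted[13] = acBDFDeaB$CFCEFa  (last char: 'a')
  sorted[14] = cBDFDeaB$CFCEFaa  (last char: 'a')
  sorted[15] = eaB$CFCEFaacBDFD  (last char: 'D')
Last column: BacF$BFCCDEeFaaD
Original string S is at sorted index 4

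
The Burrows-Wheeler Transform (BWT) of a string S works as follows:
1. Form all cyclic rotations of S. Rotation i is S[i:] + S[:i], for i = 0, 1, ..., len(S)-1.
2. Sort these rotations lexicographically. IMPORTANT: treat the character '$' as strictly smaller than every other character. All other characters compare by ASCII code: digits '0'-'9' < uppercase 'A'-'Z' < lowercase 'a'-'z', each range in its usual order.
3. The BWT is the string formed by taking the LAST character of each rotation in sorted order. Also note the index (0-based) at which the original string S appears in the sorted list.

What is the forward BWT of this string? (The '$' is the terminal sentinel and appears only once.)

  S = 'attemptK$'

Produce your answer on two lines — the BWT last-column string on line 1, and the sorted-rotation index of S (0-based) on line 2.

Answer: Kt$tempta
2

Derivation:
All 9 rotations (rotation i = S[i:]+S[:i]):
  rot[0] = attemptK$
  rot[1] = ttemptK$a
  rot[2] = temptK$at
  rot[3] = emptK$att
  rot[4] = mptK$atte
  rot[5] = ptK$attem
  rot[6] = tK$attemp
  rot[7] = K$attempt
  rot[8] = $attemptK
Sorted (with $ < everything):
  sorted[0] = $attemptK  (last char: 'K')
  sorted[1] = K$attempt  (last char: 't')
  sorted[2] = attemptK$  (last char: '$')
  sorted[3] = emptK$att  (last char: 't')
  sorted[4] = mptK$atte  (last char: 'e')
  sorted[5] = ptK$attem  (last char: 'm')
  sorted[6] = tK$attemp  (last char: 'p')
  sorted[7] = temptK$at  (last char: 't')
  sorted[8] = ttemptK$a  (last char: 'a')
Last column: Kt$tempta
Original string S is at sorted index 2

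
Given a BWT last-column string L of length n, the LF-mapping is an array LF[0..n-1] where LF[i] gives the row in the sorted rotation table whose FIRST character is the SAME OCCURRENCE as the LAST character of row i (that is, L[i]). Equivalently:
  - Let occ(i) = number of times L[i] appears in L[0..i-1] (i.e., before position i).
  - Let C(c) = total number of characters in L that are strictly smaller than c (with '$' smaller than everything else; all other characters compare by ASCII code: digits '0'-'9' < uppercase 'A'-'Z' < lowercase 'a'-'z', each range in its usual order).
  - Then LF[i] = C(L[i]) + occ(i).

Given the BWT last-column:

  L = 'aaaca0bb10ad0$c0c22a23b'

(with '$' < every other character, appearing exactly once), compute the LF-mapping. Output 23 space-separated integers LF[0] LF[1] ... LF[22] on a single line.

Char counts: '$':1, '0':4, '1':1, '2':3, '3':1, 'a':6, 'b':3, 'c':3, 'd':1
C (first-col start): C('$')=0, C('0')=1, C('1')=5, C('2')=6, C('3')=9, C('a')=10, C('b')=16, C('c')=19, C('d')=22
L[0]='a': occ=0, LF[0]=C('a')+0=10+0=10
L[1]='a': occ=1, LF[1]=C('a')+1=10+1=11
L[2]='a': occ=2, LF[2]=C('a')+2=10+2=12
L[3]='c': occ=0, LF[3]=C('c')+0=19+0=19
L[4]='a': occ=3, LF[4]=C('a')+3=10+3=13
L[5]='0': occ=0, LF[5]=C('0')+0=1+0=1
L[6]='b': occ=0, LF[6]=C('b')+0=16+0=16
L[7]='b': occ=1, LF[7]=C('b')+1=16+1=17
L[8]='1': occ=0, LF[8]=C('1')+0=5+0=5
L[9]='0': occ=1, LF[9]=C('0')+1=1+1=2
L[10]='a': occ=4, LF[10]=C('a')+4=10+4=14
L[11]='d': occ=0, LF[11]=C('d')+0=22+0=22
L[12]='0': occ=2, LF[12]=C('0')+2=1+2=3
L[13]='$': occ=0, LF[13]=C('$')+0=0+0=0
L[14]='c': occ=1, LF[14]=C('c')+1=19+1=20
L[15]='0': occ=3, LF[15]=C('0')+3=1+3=4
L[16]='c': occ=2, LF[16]=C('c')+2=19+2=21
L[17]='2': occ=0, LF[17]=C('2')+0=6+0=6
L[18]='2': occ=1, LF[18]=C('2')+1=6+1=7
L[19]='a': occ=5, LF[19]=C('a')+5=10+5=15
L[20]='2': occ=2, LF[20]=C('2')+2=6+2=8
L[21]='3': occ=0, LF[21]=C('3')+0=9+0=9
L[22]='b': occ=2, LF[22]=C('b')+2=16+2=18

Answer: 10 11 12 19 13 1 16 17 5 2 14 22 3 0 20 4 21 6 7 15 8 9 18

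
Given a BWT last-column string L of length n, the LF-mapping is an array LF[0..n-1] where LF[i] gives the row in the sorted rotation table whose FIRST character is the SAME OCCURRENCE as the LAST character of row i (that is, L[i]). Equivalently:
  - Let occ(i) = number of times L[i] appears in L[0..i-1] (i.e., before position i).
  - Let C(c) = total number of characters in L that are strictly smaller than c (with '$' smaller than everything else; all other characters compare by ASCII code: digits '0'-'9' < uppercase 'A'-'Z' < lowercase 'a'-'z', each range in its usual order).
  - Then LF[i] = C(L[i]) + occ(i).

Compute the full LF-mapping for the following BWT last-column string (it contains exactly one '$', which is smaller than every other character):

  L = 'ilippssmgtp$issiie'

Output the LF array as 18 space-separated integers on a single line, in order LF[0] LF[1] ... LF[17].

Char counts: '$':1, 'e':1, 'g':1, 'i':5, 'l':1, 'm':1, 'p':3, 's':4, 't':1
C (first-col start): C('$')=0, C('e')=1, C('g')=2, C('i')=3, C('l')=8, C('m')=9, C('p')=10, C('s')=13, C('t')=17
L[0]='i': occ=0, LF[0]=C('i')+0=3+0=3
L[1]='l': occ=0, LF[1]=C('l')+0=8+0=8
L[2]='i': occ=1, LF[2]=C('i')+1=3+1=4
L[3]='p': occ=0, LF[3]=C('p')+0=10+0=10
L[4]='p': occ=1, LF[4]=C('p')+1=10+1=11
L[5]='s': occ=0, LF[5]=C('s')+0=13+0=13
L[6]='s': occ=1, LF[6]=C('s')+1=13+1=14
L[7]='m': occ=0, LF[7]=C('m')+0=9+0=9
L[8]='g': occ=0, LF[8]=C('g')+0=2+0=2
L[9]='t': occ=0, LF[9]=C('t')+0=17+0=17
L[10]='p': occ=2, LF[10]=C('p')+2=10+2=12
L[11]='$': occ=0, LF[11]=C('$')+0=0+0=0
L[12]='i': occ=2, LF[12]=C('i')+2=3+2=5
L[13]='s': occ=2, LF[13]=C('s')+2=13+2=15
L[14]='s': occ=3, LF[14]=C('s')+3=13+3=16
L[15]='i': occ=3, LF[15]=C('i')+3=3+3=6
L[16]='i': occ=4, LF[16]=C('i')+4=3+4=7
L[17]='e': occ=0, LF[17]=C('e')+0=1+0=1

Answer: 3 8 4 10 11 13 14 9 2 17 12 0 5 15 16 6 7 1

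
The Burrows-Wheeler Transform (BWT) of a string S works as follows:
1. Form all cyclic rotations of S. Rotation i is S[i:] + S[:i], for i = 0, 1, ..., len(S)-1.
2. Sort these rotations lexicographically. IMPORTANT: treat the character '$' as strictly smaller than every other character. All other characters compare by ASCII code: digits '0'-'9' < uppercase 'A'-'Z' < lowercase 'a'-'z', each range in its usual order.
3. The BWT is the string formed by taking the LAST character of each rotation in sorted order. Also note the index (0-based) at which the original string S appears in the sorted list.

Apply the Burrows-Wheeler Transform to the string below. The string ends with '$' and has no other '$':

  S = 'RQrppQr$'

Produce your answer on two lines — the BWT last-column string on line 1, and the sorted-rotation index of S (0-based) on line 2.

Answer: rpR$prQQ
3

Derivation:
All 8 rotations (rotation i = S[i:]+S[:i]):
  rot[0] = RQrppQr$
  rot[1] = QrppQr$R
  rot[2] = rppQr$RQ
  rot[3] = ppQr$RQr
  rot[4] = pQr$RQrp
  rot[5] = Qr$RQrpp
  rot[6] = r$RQrppQ
  rot[7] = $RQrppQr
Sorted (with $ < everything):
  sorted[0] = $RQrppQr  (last char: 'r')
  sorted[1] = Qr$RQrpp  (last char: 'p')
  sorted[2] = QrppQr$R  (last char: 'R')
  sorted[3] = RQrppQr$  (last char: '$')
  sorted[4] = pQr$RQrp  (last char: 'p')
  sorted[5] = ppQr$RQr  (last char: 'r')
  sorted[6] = r$RQrppQ  (last char: 'Q')
  sorted[7] = rppQr$RQ  (last char: 'Q')
Last column: rpR$prQQ
Original string S is at sorted index 3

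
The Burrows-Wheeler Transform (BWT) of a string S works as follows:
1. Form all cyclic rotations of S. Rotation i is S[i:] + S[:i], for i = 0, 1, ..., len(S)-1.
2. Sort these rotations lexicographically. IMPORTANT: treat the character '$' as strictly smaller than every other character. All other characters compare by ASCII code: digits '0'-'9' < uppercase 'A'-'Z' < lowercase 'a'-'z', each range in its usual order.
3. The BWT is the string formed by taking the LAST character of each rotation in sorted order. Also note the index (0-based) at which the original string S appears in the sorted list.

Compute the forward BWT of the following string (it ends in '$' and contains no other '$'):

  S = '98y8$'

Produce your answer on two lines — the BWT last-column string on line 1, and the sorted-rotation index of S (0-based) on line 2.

Answer: 8y9$8
3

Derivation:
All 5 rotations (rotation i = S[i:]+S[:i]):
  rot[0] = 98y8$
  rot[1] = 8y8$9
  rot[2] = y8$98
  rot[3] = 8$98y
  rot[4] = $98y8
Sorted (with $ < everything):
  sorted[0] = $98y8  (last char: '8')
  sorted[1] = 8$98y  (last char: 'y')
  sorted[2] = 8y8$9  (last char: '9')
  sorted[3] = 98y8$  (last char: '$')
  sorted[4] = y8$98  (last char: '8')
Last column: 8y9$8
Original string S is at sorted index 3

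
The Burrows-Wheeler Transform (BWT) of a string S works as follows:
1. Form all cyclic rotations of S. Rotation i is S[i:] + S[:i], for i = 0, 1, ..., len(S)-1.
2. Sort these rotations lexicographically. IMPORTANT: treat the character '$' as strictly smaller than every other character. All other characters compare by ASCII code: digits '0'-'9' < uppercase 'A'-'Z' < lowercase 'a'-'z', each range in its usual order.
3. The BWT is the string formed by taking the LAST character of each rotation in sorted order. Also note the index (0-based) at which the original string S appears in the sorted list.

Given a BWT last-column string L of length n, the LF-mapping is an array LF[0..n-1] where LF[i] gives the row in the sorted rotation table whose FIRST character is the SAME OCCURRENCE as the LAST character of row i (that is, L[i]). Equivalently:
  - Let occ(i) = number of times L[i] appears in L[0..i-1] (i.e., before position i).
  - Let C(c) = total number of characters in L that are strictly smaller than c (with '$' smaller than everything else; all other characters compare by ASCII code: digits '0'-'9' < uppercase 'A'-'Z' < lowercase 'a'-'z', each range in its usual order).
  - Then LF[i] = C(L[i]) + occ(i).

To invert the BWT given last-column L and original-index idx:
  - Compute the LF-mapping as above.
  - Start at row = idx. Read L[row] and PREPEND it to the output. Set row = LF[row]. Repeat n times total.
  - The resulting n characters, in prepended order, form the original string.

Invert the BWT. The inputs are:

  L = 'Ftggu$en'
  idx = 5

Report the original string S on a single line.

Answer: nuggetF$

Derivation:
LF mapping: 1 6 3 4 7 0 2 5
Walk LF starting at row 5, prepending L[row]:
  step 1: row=5, L[5]='$', prepend. Next row=LF[5]=0
  step 2: row=0, L[0]='F', prepend. Next row=LF[0]=1
  step 3: row=1, L[1]='t', prepend. Next row=LF[1]=6
  step 4: row=6, L[6]='e', prepend. Next row=LF[6]=2
  step 5: row=2, L[2]='g', prepend. Next row=LF[2]=3
  step 6: row=3, L[3]='g', prepend. Next row=LF[3]=4
  step 7: row=4, L[4]='u', prepend. Next row=LF[4]=7
  step 8: row=7, L[7]='n', prepend. Next row=LF[7]=5
Reversed output: nuggetF$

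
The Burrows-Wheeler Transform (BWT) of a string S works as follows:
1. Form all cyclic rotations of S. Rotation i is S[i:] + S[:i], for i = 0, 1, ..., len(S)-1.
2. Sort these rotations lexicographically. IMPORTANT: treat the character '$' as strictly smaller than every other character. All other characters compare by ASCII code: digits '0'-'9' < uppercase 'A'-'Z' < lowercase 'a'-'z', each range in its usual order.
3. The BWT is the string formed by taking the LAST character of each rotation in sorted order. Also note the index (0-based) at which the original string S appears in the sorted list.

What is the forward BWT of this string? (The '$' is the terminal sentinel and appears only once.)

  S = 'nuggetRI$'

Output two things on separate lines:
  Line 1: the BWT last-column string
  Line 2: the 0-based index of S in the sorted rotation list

All 9 rotations (rotation i = S[i:]+S[:i]):
  rot[0] = nuggetRI$
  rot[1] = uggetRI$n
  rot[2] = ggetRI$nu
  rot[3] = getRI$nug
  rot[4] = etRI$nugg
  rot[5] = tRI$nugge
  rot[6] = RI$nugget
  rot[7] = I$nuggetR
  rot[8] = $nuggetRI
Sorted (with $ < everything):
  sorted[0] = $nuggetRI  (last char: 'I')
  sorted[1] = I$nuggetR  (last char: 'R')
  sorted[2] = RI$nugget  (last char: 't')
  sorted[3] = etRI$nugg  (last char: 'g')
  sorted[4] = getRI$nug  (last char: 'g')
  sorted[5] = ggetRI$nu  (last char: 'u')
  sorted[6] = nuggetRI$  (last char: '$')
  sorted[7] = tRI$nugge  (last char: 'e')
  sorted[8] = uggetRI$n  (last char: 'n')
Last column: IRtggu$en
Original string S is at sorted index 6

Answer: IRtggu$en
6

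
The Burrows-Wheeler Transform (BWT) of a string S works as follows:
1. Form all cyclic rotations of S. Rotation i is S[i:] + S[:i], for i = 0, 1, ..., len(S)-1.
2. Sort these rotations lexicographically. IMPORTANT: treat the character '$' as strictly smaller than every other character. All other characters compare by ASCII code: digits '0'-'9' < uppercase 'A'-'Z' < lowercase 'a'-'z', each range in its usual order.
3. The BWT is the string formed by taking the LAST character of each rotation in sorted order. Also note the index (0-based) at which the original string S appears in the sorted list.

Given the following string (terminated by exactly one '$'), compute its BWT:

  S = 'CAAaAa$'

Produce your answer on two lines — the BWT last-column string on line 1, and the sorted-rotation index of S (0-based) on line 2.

Answer: aCaA$AA
4

Derivation:
All 7 rotations (rotation i = S[i:]+S[:i]):
  rot[0] = CAAaAa$
  rot[1] = AAaAa$C
  rot[2] = AaAa$CA
  rot[3] = aAa$CAA
  rot[4] = Aa$CAAa
  rot[5] = a$CAAaA
  rot[6] = $CAAaAa
Sorted (with $ < everything):
  sorted[0] = $CAAaAa  (last char: 'a')
  sorted[1] = AAaAa$C  (last char: 'C')
  sorted[2] = Aa$CAAa  (last char: 'a')
  sorted[3] = AaAa$CA  (last char: 'A')
  sorted[4] = CAAaAa$  (last char: '$')
  sorted[5] = a$CAAaA  (last char: 'A')
  sorted[6] = aAa$CAA  (last char: 'A')
Last column: aCaA$AA
Original string S is at sorted index 4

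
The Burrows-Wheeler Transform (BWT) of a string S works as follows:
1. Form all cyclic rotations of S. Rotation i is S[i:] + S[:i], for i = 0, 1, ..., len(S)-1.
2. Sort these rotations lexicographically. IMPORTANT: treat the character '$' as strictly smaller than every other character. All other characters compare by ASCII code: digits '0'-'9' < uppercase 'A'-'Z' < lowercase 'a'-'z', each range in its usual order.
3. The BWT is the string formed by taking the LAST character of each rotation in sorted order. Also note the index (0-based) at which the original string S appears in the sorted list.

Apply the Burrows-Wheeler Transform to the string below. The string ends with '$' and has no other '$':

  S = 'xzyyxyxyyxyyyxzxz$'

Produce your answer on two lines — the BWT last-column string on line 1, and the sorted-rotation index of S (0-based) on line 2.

All 18 rotations (rotation i = S[i:]+S[:i]):
  rot[0] = xzyyxyxyyxyyyxzxz$
  rot[1] = zyyxyxyyxyyyxzxz$x
  rot[2] = yyxyxyyxyyyxzxz$xz
  rot[3] = yxyxyyxyyyxzxz$xzy
  rot[4] = xyxyyxyyyxzxz$xzyy
  rot[5] = yxyyxyyyxzxz$xzyyx
  rot[6] = xyyxyyyxzxz$xzyyxy
  rot[7] = yyxyyyxzxz$xzyyxyx
  rot[8] = yxyyyxzxz$xzyyxyxy
  rot[9] = xyyyxzxz$xzyyxyxyy
  rot[10] = yyyxzxz$xzyyxyxyyx
  rot[11] = yyxzxz$xzyyxyxyyxy
  rot[12] = yxzxz$xzyyxyxyyxyy
  rot[13] = xzxz$xzyyxyxyyxyyy
  rot[14] = zxz$xzyyxyxyyxyyyx
  rot[15] = xz$xzyyxyxyyxyyyxz
  rot[16] = z$xzyyxyxyyxyyyxzx
  rot[17] = $xzyyxyxyyxyyyxzxz
Sorted (with $ < everything):
  sorted[0] = $xzyyxyxyyxyyyxzxz  (last char: 'z')
  sorted[1] = xyxyyxyyyxzxz$xzyy  (last char: 'y')
  sorted[2] = xyyxyyyxzxz$xzyyxy  (last char: 'y')
  sorted[3] = xyyyxzxz$xzyyxyxyy  (last char: 'y')
  sorted[4] = xz$xzyyxyxyyxyyyxz  (last char: 'z')
  sorted[5] = xzxz$xzyyxyxyyxyyy  (last char: 'y')
  sorted[6] = xzyyxyxyyxyyyxzxz$  (last char: '$')
  sorted[7] = yxyxyyxyyyxzxz$xzy  (last char: 'y')
  sorted[8] = yxyyxyyyxzxz$xzyyx  (last char: 'x')
  sorted[9] = yxyyyxzxz$xzyyxyxy  (last char: 'y')
  sorted[10] = yxzxz$xzyyxyxyyxyy  (last char: 'y')
  sorted[11] = yyxyxyyxyyyxzxz$xz  (last char: 'z')
  sorted[12] = yyxyyyxzxz$xzyyxyx  (last char: 'x')
  sorted[13] = yyxzxz$xzyyxyxyyxy  (last char: 'y')
  sorted[14] = yyyxzxz$xzyyxyxyyx  (last char: 'x')
  sorted[15] = z$xzyyxyxyyxyyyxzx  (last char: 'x')
  sorted[16] = zxz$xzyyxyxyyxyyyx  (last char: 'x')
  sorted[17] = zyyxyxyyxyyyxzxz$x  (last char: 'x')
Last column: zyyyzy$yxyyzxyxxxx
Original string S is at sorted index 6

Answer: zyyyzy$yxyyzxyxxxx
6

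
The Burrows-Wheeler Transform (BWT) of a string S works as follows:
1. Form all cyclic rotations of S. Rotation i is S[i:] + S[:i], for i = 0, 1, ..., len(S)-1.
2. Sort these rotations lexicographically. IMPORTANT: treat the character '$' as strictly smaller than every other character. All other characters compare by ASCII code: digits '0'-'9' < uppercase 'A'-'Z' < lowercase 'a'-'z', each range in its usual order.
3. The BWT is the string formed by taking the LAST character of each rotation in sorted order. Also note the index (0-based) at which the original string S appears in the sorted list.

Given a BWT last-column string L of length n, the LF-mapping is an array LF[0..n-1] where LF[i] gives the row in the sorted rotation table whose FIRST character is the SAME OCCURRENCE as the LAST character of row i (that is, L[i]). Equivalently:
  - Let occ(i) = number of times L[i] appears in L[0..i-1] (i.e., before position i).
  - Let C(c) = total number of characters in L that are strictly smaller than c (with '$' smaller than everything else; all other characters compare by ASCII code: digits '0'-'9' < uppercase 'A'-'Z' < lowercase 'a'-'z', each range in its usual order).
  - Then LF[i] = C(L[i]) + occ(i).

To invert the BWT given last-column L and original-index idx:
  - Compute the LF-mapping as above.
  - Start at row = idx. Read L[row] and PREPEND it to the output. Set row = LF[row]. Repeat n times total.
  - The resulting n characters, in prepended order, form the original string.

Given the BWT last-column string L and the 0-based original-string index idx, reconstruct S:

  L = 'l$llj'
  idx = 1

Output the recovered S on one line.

LF mapping: 2 0 3 4 1
Walk LF starting at row 1, prepending L[row]:
  step 1: row=1, L[1]='$', prepend. Next row=LF[1]=0
  step 2: row=0, L[0]='l', prepend. Next row=LF[0]=2
  step 3: row=2, L[2]='l', prepend. Next row=LF[2]=3
  step 4: row=3, L[3]='l', prepend. Next row=LF[3]=4
  step 5: row=4, L[4]='j', prepend. Next row=LF[4]=1
Reversed output: jlll$

Answer: jlll$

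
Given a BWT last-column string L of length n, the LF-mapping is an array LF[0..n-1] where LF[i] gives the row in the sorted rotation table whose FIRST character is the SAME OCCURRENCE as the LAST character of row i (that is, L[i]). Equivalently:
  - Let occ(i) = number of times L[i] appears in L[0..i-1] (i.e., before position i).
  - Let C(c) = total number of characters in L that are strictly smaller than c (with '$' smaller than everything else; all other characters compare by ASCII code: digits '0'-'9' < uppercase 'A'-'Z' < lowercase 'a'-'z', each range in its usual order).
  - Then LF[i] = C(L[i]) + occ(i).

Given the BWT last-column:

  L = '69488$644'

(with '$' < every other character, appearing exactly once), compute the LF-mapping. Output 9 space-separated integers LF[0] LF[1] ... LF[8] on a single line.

Char counts: '$':1, '4':3, '6':2, '8':2, '9':1
C (first-col start): C('$')=0, C('4')=1, C('6')=4, C('8')=6, C('9')=8
L[0]='6': occ=0, LF[0]=C('6')+0=4+0=4
L[1]='9': occ=0, LF[1]=C('9')+0=8+0=8
L[2]='4': occ=0, LF[2]=C('4')+0=1+0=1
L[3]='8': occ=0, LF[3]=C('8')+0=6+0=6
L[4]='8': occ=1, LF[4]=C('8')+1=6+1=7
L[5]='$': occ=0, LF[5]=C('$')+0=0+0=0
L[6]='6': occ=1, LF[6]=C('6')+1=4+1=5
L[7]='4': occ=1, LF[7]=C('4')+1=1+1=2
L[8]='4': occ=2, LF[8]=C('4')+2=1+2=3

Answer: 4 8 1 6 7 0 5 2 3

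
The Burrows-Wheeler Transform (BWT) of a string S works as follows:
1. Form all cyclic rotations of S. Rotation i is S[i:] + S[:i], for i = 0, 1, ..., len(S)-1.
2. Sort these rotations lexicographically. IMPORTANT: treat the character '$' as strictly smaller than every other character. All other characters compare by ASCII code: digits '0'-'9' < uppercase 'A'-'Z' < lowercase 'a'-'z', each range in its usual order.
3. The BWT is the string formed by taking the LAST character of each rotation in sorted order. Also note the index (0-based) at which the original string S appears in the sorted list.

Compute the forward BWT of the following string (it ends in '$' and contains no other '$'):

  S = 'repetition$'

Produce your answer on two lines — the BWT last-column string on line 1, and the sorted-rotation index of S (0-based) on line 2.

Answer: nrpttoie$ie
8

Derivation:
All 11 rotations (rotation i = S[i:]+S[:i]):
  rot[0] = repetition$
  rot[1] = epetition$r
  rot[2] = petition$re
  rot[3] = etition$rep
  rot[4] = tition$repe
  rot[5] = ition$repet
  rot[6] = tion$repeti
  rot[7] = ion$repetit
  rot[8] = on$repetiti
  rot[9] = n$repetitio
  rot[10] = $repetition
Sorted (with $ < everything):
  sorted[0] = $repetition  (last char: 'n')
  sorted[1] = epetition$r  (last char: 'r')
  sorted[2] = etition$rep  (last char: 'p')
  sorted[3] = ion$repetit  (last char: 't')
  sorted[4] = ition$repet  (last char: 't')
  sorted[5] = n$repetitio  (last char: 'o')
  sorted[6] = on$repetiti  (last char: 'i')
  sorted[7] = petition$re  (last char: 'e')
  sorted[8] = repetition$  (last char: '$')
  sorted[9] = tion$repeti  (last char: 'i')
  sorted[10] = tition$repe  (last char: 'e')
Last column: nrpttoie$ie
Original string S is at sorted index 8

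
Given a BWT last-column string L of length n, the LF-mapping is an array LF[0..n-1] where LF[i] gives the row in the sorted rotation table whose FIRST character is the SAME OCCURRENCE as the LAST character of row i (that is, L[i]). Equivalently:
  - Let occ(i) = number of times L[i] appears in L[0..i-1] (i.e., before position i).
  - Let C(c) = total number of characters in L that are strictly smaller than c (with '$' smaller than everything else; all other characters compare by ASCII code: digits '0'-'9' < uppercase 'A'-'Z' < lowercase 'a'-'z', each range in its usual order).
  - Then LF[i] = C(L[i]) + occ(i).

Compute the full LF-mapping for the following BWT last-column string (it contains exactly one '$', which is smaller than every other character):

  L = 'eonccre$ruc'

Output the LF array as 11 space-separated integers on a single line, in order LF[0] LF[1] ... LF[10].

Char counts: '$':1, 'c':3, 'e':2, 'n':1, 'o':1, 'r':2, 'u':1
C (first-col start): C('$')=0, C('c')=1, C('e')=4, C('n')=6, C('o')=7, C('r')=8, C('u')=10
L[0]='e': occ=0, LF[0]=C('e')+0=4+0=4
L[1]='o': occ=0, LF[1]=C('o')+0=7+0=7
L[2]='n': occ=0, LF[2]=C('n')+0=6+0=6
L[3]='c': occ=0, LF[3]=C('c')+0=1+0=1
L[4]='c': occ=1, LF[4]=C('c')+1=1+1=2
L[5]='r': occ=0, LF[5]=C('r')+0=8+0=8
L[6]='e': occ=1, LF[6]=C('e')+1=4+1=5
L[7]='$': occ=0, LF[7]=C('$')+0=0+0=0
L[8]='r': occ=1, LF[8]=C('r')+1=8+1=9
L[9]='u': occ=0, LF[9]=C('u')+0=10+0=10
L[10]='c': occ=2, LF[10]=C('c')+2=1+2=3

Answer: 4 7 6 1 2 8 5 0 9 10 3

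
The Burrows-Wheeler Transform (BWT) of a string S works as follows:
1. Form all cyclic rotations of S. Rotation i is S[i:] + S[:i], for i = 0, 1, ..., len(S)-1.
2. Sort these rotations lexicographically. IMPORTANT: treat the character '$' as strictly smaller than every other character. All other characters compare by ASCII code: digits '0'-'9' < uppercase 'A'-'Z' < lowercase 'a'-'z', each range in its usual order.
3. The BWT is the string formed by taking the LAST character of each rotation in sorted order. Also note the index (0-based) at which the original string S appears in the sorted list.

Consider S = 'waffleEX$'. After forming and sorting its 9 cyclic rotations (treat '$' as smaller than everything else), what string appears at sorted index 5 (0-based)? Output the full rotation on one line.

Answer: ffleEX$wa

Derivation:
All 9 rotations (rotation i = S[i:]+S[:i]):
  rot[0] = waffleEX$
  rot[1] = affleEX$w
  rot[2] = ffleEX$wa
  rot[3] = fleEX$waf
  rot[4] = leEX$waff
  rot[5] = eEX$waffl
  rot[6] = EX$waffle
  rot[7] = X$waffleE
  rot[8] = $waffleEX
Sorted (with $ < everything):
  sorted[0] = $waffleEX
  sorted[1] = EX$waffle
  sorted[2] = X$waffleE
  sorted[3] = affleEX$w
  sorted[4] = eEX$waffl
  sorted[5] = ffleEX$wa
  sorted[6] = fleEX$waf
  sorted[7] = leEX$waff
  sorted[8] = waffleEX$
sorted[5] = ffleEX$wa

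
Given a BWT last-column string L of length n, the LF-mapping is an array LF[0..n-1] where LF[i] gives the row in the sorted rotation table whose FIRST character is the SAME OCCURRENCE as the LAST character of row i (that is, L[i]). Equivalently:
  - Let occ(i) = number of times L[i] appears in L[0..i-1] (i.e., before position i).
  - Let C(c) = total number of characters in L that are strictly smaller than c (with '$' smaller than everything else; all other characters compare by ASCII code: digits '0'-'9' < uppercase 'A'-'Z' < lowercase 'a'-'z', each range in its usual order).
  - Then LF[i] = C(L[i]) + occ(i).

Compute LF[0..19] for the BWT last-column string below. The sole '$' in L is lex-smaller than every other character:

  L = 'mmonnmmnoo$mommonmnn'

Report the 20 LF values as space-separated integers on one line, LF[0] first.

Answer: 1 2 15 9 10 3 4 11 16 17 0 5 18 6 7 19 12 8 13 14

Derivation:
Char counts: '$':1, 'm':8, 'n':6, 'o':5
C (first-col start): C('$')=0, C('m')=1, C('n')=9, C('o')=15
L[0]='m': occ=0, LF[0]=C('m')+0=1+0=1
L[1]='m': occ=1, LF[1]=C('m')+1=1+1=2
L[2]='o': occ=0, LF[2]=C('o')+0=15+0=15
L[3]='n': occ=0, LF[3]=C('n')+0=9+0=9
L[4]='n': occ=1, LF[4]=C('n')+1=9+1=10
L[5]='m': occ=2, LF[5]=C('m')+2=1+2=3
L[6]='m': occ=3, LF[6]=C('m')+3=1+3=4
L[7]='n': occ=2, LF[7]=C('n')+2=9+2=11
L[8]='o': occ=1, LF[8]=C('o')+1=15+1=16
L[9]='o': occ=2, LF[9]=C('o')+2=15+2=17
L[10]='$': occ=0, LF[10]=C('$')+0=0+0=0
L[11]='m': occ=4, LF[11]=C('m')+4=1+4=5
L[12]='o': occ=3, LF[12]=C('o')+3=15+3=18
L[13]='m': occ=5, LF[13]=C('m')+5=1+5=6
L[14]='m': occ=6, LF[14]=C('m')+6=1+6=7
L[15]='o': occ=4, LF[15]=C('o')+4=15+4=19
L[16]='n': occ=3, LF[16]=C('n')+3=9+3=12
L[17]='m': occ=7, LF[17]=C('m')+7=1+7=8
L[18]='n': occ=4, LF[18]=C('n')+4=9+4=13
L[19]='n': occ=5, LF[19]=C('n')+5=9+5=14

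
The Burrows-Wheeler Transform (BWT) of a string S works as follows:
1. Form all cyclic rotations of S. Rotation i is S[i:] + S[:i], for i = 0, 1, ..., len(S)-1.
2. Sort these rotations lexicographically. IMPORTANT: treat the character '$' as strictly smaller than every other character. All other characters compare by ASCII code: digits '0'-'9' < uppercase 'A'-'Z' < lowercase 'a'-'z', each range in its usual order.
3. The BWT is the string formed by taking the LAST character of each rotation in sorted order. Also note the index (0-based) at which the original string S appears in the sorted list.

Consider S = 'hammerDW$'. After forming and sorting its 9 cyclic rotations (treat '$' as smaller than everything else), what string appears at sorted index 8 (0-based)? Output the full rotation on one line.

Answer: rDW$hamme

Derivation:
All 9 rotations (rotation i = S[i:]+S[:i]):
  rot[0] = hammerDW$
  rot[1] = ammerDW$h
  rot[2] = mmerDW$ha
  rot[3] = merDW$ham
  rot[4] = erDW$hamm
  rot[5] = rDW$hamme
  rot[6] = DW$hammer
  rot[7] = W$hammerD
  rot[8] = $hammerDW
Sorted (with $ < everything):
  sorted[0] = $hammerDW
  sorted[1] = DW$hammer
  sorted[2] = W$hammerD
  sorted[3] = ammerDW$h
  sorted[4] = erDW$hamm
  sorted[5] = hammerDW$
  sorted[6] = merDW$ham
  sorted[7] = mmerDW$ha
  sorted[8] = rDW$hamme
sorted[8] = rDW$hamme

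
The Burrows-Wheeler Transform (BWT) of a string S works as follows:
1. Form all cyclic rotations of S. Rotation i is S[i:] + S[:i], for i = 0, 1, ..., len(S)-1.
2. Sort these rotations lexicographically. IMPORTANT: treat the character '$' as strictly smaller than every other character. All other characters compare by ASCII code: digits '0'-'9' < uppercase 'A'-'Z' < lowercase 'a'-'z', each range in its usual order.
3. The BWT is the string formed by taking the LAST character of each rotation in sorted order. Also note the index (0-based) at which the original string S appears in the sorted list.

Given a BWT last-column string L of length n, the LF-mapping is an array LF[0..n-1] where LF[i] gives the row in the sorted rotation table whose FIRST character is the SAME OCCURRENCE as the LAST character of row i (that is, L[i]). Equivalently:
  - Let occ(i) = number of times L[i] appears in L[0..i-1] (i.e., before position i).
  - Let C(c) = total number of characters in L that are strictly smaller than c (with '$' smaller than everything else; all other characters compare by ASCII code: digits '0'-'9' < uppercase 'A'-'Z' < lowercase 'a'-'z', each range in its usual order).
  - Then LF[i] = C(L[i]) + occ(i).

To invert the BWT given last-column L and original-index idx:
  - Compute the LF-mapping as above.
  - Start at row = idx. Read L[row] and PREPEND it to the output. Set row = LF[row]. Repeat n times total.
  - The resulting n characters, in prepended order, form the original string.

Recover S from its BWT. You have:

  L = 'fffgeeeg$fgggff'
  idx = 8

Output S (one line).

LF mapping: 4 5 6 10 1 2 3 11 0 7 12 13 14 8 9
Walk LF starting at row 8, prepending L[row]:
  step 1: row=8, L[8]='$', prepend. Next row=LF[8]=0
  step 2: row=0, L[0]='f', prepend. Next row=LF[0]=4
  step 3: row=4, L[4]='e', prepend. Next row=LF[4]=1
  step 4: row=1, L[1]='f', prepend. Next row=LF[1]=5
  step 5: row=5, L[5]='e', prepend. Next row=LF[5]=2
  step 6: row=2, L[2]='f', prepend. Next row=LF[2]=6
  step 7: row=6, L[6]='e', prepend. Next row=LF[6]=3
  step 8: row=3, L[3]='g', prepend. Next row=LF[3]=10
  step 9: row=10, L[10]='g', prepend. Next row=LF[10]=12
  step 10: row=12, L[12]='g', prepend. Next row=LF[12]=14
  step 11: row=14, L[14]='f', prepend. Next row=LF[14]=9
  step 12: row=9, L[9]='f', prepend. Next row=LF[9]=7
  step 13: row=7, L[7]='g', prepend. Next row=LF[7]=11
  step 14: row=11, L[11]='g', prepend. Next row=LF[11]=13
  step 15: row=13, L[13]='f', prepend. Next row=LF[13]=8
Reversed output: fggffgggefefef$

Answer: fggffgggefefef$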